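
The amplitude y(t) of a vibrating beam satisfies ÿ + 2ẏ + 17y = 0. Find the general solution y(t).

y = C1*cos(4*t)*exp(-t) + C2*exp(-t)*sin(4*t)

Characteristic equation r² + 2r + 17 = 0 has discriminant (2)² - 4·(17) = -64 < 0, so r = -1 ± 4i.
Hence y_h = C1*cos(4*t)*exp(-t) + C2*exp(-t)*sin(4*t).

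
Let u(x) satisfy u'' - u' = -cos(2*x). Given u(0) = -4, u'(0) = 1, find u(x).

Characteristic equation r² - r = 0 factors as (r - 1)r = 0, so r = 1, 0.
Hence u_h = C1*exp(x) + C2.
Try u_p = A*cos(2*x) + B*sin(2*x). Substituting and equating the coefficients of cos(2x) and sin(2x) gives A = 1/5, B = 1/10, so u_p = cos(2*x)/5 + sin(2*x)/10.
General solution: u = C2 + cos(2*x)/5 + sin(2*x)/10 + C1*exp(x).
Apply the initial conditions: u(0) = 1/5 + C1 + C2 = -4 and u'(0) = 1/5 + C1 = 1. Solving gives C1 = 4/5, C2 = -5.

u = -5 + cos(2*x)/5 + sin(2*x)/10 + 4*exp(x)/5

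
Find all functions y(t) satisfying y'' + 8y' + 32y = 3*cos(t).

y = 24*sin(t)/1025 + 93*cos(t)/1025 + C1*cos(4*t)*exp(-4*t) + C2*exp(-4*t)*sin(4*t)

Characteristic equation r² + 8r + 32 = 0 has discriminant (8)² - 4·(32) = -64 < 0, so r = -4 ± 4i.
Hence y_h = C1*cos(4*t)*exp(-4*t) + C2*exp(-4*t)*sin(4*t).
Try y_p = A*cos(t) + B*sin(t). Substituting and equating the coefficients of cos(t) and sin(t) gives A = 93/1025, B = 24/1025, so y_p = 24*sin(t)/1025 + 93*cos(t)/1025.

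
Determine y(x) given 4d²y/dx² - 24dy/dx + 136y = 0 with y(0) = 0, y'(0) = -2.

y = -2*exp(3*x)*sin(5*x)/5

Divide through by 4: y'' - 6y' + 34y = 0.
Characteristic equation r² - 6r + 34 = 0 has discriminant (-6)² - 4·(34) = -100 < 0, so r = 3 ± 5i.
Hence y_h = C1*cos(5*x)*exp(3*x) + C2*exp(3*x)*sin(5*x).
Apply the initial conditions: y(0) = C1 = 0 and y'(0) = 3*C1 + 5*C2 = -2. Solving gives C1 = 0, C2 = -2/5.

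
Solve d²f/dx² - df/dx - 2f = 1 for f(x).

f = -1/2 + C1*exp(2*x) + C2*exp(-x)

Characteristic equation r² - r - 2 = 0 factors as (r - 2)(r + 1) = 0, so r = 2, -1.
Hence f_h = C1*exp(2*x) + C2*exp(-x).
For the particular solution try f_p = A0. Substituting and matching coefficients of each power of x gives A0 = -1/2, so f_p = -1/2.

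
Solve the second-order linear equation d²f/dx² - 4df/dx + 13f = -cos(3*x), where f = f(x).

f = -cos(3*x)/40 + 3*sin(3*x)/40 + C1*cos(3*x)*exp(2*x) + C2*exp(2*x)*sin(3*x)

Characteristic equation r² - 4r + 13 = 0 has discriminant (-4)² - 4·(13) = -36 < 0, so r = 2 ± 3i.
Hence f_h = C1*cos(3*x)*exp(2*x) + C2*exp(2*x)*sin(3*x).
Try f_p = A*cos(3*x) + B*sin(3*x). Substituting and equating the coefficients of cos(3x) and sin(3x) gives A = -1/40, B = 3/40, so f_p = -cos(3*x)/40 + 3*sin(3*x)/40.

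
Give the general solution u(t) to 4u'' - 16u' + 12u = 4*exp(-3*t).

Divide through by 4: u'' - 4u' + 3u = exp(-3*t).
Characteristic equation r² - 4r + 3 = 0 factors as (r - 1)(r - 3) = 0, so r = 1, 3.
Hence u_h = C1*exp(t) + C2*exp(3*t).
Try u_p = A*exp(-3*t). Substituting into the equation and dividing by exp(-3*t) gives A = 1/24, so u_p = exp(-3*t)/24.

u = exp(-3*t)/24 + C1*exp(t) + C2*exp(3*t)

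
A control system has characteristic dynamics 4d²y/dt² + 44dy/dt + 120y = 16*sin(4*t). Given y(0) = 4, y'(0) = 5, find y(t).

Divide through by 4: y'' + 11y' + 30y = 4*sin(4*t).
Characteristic equation r² + 11r + 30 = 0 factors as (r + 6)(r + 5) = 0, so r = -6, -5.
Hence y_h = C1*exp(-6*t) + C2*exp(-5*t).
Try y_p = A*cos(4*t) + B*sin(4*t). Substituting and equating the coefficients of cos(4t) and sin(4t) gives A = -44/533, B = 14/533, so y_p = -44*cos(4*t)/533 + 14*sin(4*t)/533.
General solution: y = -44*cos(4*t)/533 + 14*sin(4*t)/533 + C1*exp(-6*t) + C2*exp(-5*t).
Apply the initial conditions: y(0) = -44/533 + C1 + C2 = 4 and y'(0) = 56/533 - 6*C1 - 5*C2 = 5. Solving gives C1 = -329/13, C2 = 1205/41.

y = -329*exp(-6*t)/13 - 44*cos(4*t)/533 + 14*sin(4*t)/533 + 1205*exp(-5*t)/41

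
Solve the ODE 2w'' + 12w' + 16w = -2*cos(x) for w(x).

Divide through by 2: w'' + 6w' + 8w = -cos(x).
Characteristic equation r² + 6r + 8 = 0 factors as (r + 4)(r + 2) = 0, so r = -4, -2.
Hence w_h = C1*exp(-4*x) + C2*exp(-2*x).
Try w_p = A*cos(x) + B*sin(x). Substituting and equating the coefficients of cos(x) and sin(x) gives A = -7/85, B = -6/85, so w_p = -7*cos(x)/85 - 6*sin(x)/85.

w = -7*cos(x)/85 - 6*sin(x)/85 + C1*exp(-4*x) + C2*exp(-2*x)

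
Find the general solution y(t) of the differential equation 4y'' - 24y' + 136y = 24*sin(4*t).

y = 3*sin(4*t)/25 + 4*cos(4*t)/25 + C1*cos(5*t)*exp(3*t) + C2*exp(3*t)*sin(5*t)

Divide through by 4: y'' - 6y' + 34y = 6*sin(4*t).
Characteristic equation r² - 6r + 34 = 0 has discriminant (-6)² - 4·(34) = -100 < 0, so r = 3 ± 5i.
Hence y_h = C1*cos(5*t)*exp(3*t) + C2*exp(3*t)*sin(5*t).
Try y_p = A*cos(4*t) + B*sin(4*t). Substituting and equating the coefficients of cos(4t) and sin(4t) gives A = 4/25, B = 3/25, so y_p = 3*sin(4*t)/25 + 4*cos(4*t)/25.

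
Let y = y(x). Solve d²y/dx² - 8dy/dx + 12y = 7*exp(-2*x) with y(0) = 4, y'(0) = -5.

Characteristic equation r² - 8r + 12 = 0 factors as (r - 6)(r - 2) = 0, so r = 6, 2.
Hence y_h = C1*exp(6*x) + C2*exp(2*x).
Try y_p = A*exp(-2*x). Substituting into the equation and dividing by exp(-2*x) gives A = 7/32, so y_p = 7*exp(-2*x)/32.
General solution: y = 7*exp(-2*x)/32 + C1*exp(6*x) + C2*exp(2*x).
Apply the initial conditions: y(0) = 7/32 + C1 + C2 = 4 and y'(0) = -7/16 + 2*C2 + 6*C1 = -5. Solving gives C1 = -97/32, C2 = 109/16.

y = -97*exp(6*x)/32 + 7*exp(-2*x)/32 + 109*exp(2*x)/16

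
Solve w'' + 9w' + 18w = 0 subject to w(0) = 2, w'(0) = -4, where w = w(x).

Characteristic equation r² + 9r + 18 = 0 factors as (r + 3)(r + 6) = 0, so r = -3, -6.
Hence w_h = C1*exp(-3*x) + C2*exp(-6*x).
Apply the initial conditions: w(0) = C1 + C2 = 2 and w'(0) = -6*C2 - 3*C1 = -4. Solving gives C1 = 8/3, C2 = -2/3.

w = -2*exp(-6*x)/3 + 8*exp(-3*x)/3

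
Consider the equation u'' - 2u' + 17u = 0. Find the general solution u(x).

u = C1*cos(4*x)*exp(x) + C2*exp(x)*sin(4*x)

Characteristic equation r² - 2r + 17 = 0 has discriminant (-2)² - 4·(17) = -64 < 0, so r = 1 ± 4i.
Hence u_h = C1*cos(4*x)*exp(x) + C2*exp(x)*sin(4*x).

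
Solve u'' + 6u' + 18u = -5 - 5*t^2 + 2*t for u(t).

Characteristic equation r² + 6r + 18 = 0 has discriminant (6)² - 4·(18) = -36 < 0, so r = -3 ± 3i.
Hence u_h = C1*cos(3*t)*exp(-3*t) + C2*exp(-3*t)*sin(3*t).
For the particular solution try u_p = A0 + A1*t + A2*t^2. Substituting and matching coefficients of each power of t gives A0 = -28/81, A1 = 8/27, A2 = -5/18, so u_p = -28/81 - 5*t^2/18 + 8*t/27.

u = -28/81 - 5*t**2/18 + 8*t/27 + C1*cos(3*t)*exp(-3*t) + C2*exp(-3*t)*sin(3*t)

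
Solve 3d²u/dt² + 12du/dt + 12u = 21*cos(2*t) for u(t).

Divide through by 3: u'' + 4u' + 4u = 7*cos(2*t).
Characteristic equation r² + 4r + 4 = 0 has discriminant (4)² - 4·(4) = 0, so r = -2 is a repeated root.
Hence u_h = (C1 + C2*t)*exp(-2*t).
Try u_p = A*cos(2*t) + B*sin(2*t). Substituting and equating the coefficients of cos(2t) and sin(2t) gives A = 0, B = 7/8, so u_p = 7*sin(2*t)/8.

u = 7*sin(2*t)/8 + C1*exp(-2*t) + C2*t*exp(-2*t)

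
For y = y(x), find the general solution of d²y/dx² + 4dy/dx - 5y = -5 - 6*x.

Characteristic equation r² + 4r - 5 = 0 factors as (r - 1)(r + 5) = 0, so r = 1, -5.
Hence y_h = C1*exp(x) + C2*exp(-5*x).
For the particular solution try y_p = A0 + A1*x. Substituting and matching coefficients of each power of x gives A0 = 49/25, A1 = 6/5, so y_p = 49/25 + 6*x/5.

y = 49/25 + 6*x/5 + C1*exp(x) + C2*exp(-5*x)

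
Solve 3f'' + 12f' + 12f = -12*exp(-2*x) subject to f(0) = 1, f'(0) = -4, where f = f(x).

Divide through by 3: f'' + 4f' + 4f = -4*exp(-2*x).
Characteristic equation r² + 4r + 4 = 0 has discriminant (4)² - 4·(4) = 0, so r = -2 is a repeated root.
Hence f_h = (C1 + C2*x)*exp(-2*x).
Since exp(-2*x) solves the homogeneous equation (r = -2 is a root of multiplicity 2), multiply the trial by x^2. Try f_p = A*x^2*exp(-2*x). Substituting into the equation and dividing by exp(-2*x) gives A = -2, so f_p = -2*x^2*exp(-2*x).
General solution: f = C1*exp(-2*x) - 2*x^2*exp(-2*x) + C2*x*exp(-2*x).
Apply the initial conditions: f(0) = C1 = 1 and f'(0) = C2 - 2*C1 = -4. Solving gives C1 = 1, C2 = -2.

f = -2*x*exp(-2*x) - 2*x**2*exp(-2*x) + exp(-2*x)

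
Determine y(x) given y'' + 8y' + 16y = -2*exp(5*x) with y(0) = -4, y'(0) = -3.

Characteristic equation r² + 8r + 16 = 0 has discriminant (8)² - 4·(16) = 0, so r = -4 is a repeated root.
Hence y_h = (C1 + C2*x)*exp(-4*x).
Try y_p = A*exp(5*x). Substituting into the equation and dividing by exp(5*x) gives A = -2/81, so y_p = -2*exp(5*x)/81.
General solution: y = -2*exp(5*x)/81 + C1*exp(-4*x) + C2*x*exp(-4*x).
Apply the initial conditions: y(0) = -2/81 + C1 = -4 and y'(0) = -10/81 + C2 - 4*C1 = -3. Solving gives C1 = -322/81, C2 = -169/9.

y = -322*exp(-4*x)/81 - 2*exp(5*x)/81 - 169*x*exp(-4*x)/9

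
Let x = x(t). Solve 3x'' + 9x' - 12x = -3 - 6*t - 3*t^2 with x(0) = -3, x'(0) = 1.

x = 33/32 - 133*exp(-4*t)/160 - 16*exp(t)/5 + t**2/4 + 7*t/8

Divide through by 3: x'' + 3x' - 4x = -1 - t^2 - 2*t.
Characteristic equation r² + 3r - 4 = 0 factors as (r + 4)(r - 1) = 0, so r = -4, 1.
Hence x_h = C1*exp(-4*t) + C2*exp(t).
For the particular solution try x_p = A0 + A1*t + A2*t^2. Substituting and matching coefficients of each power of t gives A0 = 33/32, A1 = 7/8, A2 = 1/4, so x_p = 33/32 + t^2/4 + 7*t/8.
General solution: x = 33/32 + t^2/4 + 7*t/8 + C1*exp(-4*t) + C2*exp(t).
Apply the initial conditions: x(0) = 33/32 + C1 + C2 = -3 and x'(0) = 7/8 + C2 - 4*C1 = 1. Solving gives C1 = -133/160, C2 = -16/5.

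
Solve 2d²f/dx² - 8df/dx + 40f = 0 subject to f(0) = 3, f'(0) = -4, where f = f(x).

f = 3*cos(4*x)*exp(2*x) - 5*exp(2*x)*sin(4*x)/2

Divide through by 2: f'' - 4f' + 20f = 0.
Characteristic equation r² - 4r + 20 = 0 has discriminant (-4)² - 4·(20) = -64 < 0, so r = 2 ± 4i.
Hence f_h = C1*cos(4*x)*exp(2*x) + C2*exp(2*x)*sin(4*x).
Apply the initial conditions: f(0) = C1 = 3 and f'(0) = 2*C1 + 4*C2 = -4. Solving gives C1 = 3, C2 = -5/2.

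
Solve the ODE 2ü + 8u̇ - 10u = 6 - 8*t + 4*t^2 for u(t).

u = -79/125 - 2*t**2/5 + 4*t/25 + C1*exp(t) + C2*exp(-5*t)

Divide through by 2: u'' + 4u' - 5u = 3 - 4*t + 2*t^2.
Characteristic equation r² + 4r - 5 = 0 factors as (r - 1)(r + 5) = 0, so r = 1, -5.
Hence u_h = C1*exp(t) + C2*exp(-5*t).
For the particular solution try u_p = A0 + A1*t + A2*t^2. Substituting and matching coefficients of each power of t gives A0 = -79/125, A1 = 4/25, A2 = -2/5, so u_p = -79/125 - 2*t^2/5 + 4*t/25.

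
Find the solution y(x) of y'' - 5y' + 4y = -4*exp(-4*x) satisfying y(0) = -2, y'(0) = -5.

Characteristic equation r² - 5r + 4 = 0 factors as (r - 1)(r - 4) = 0, so r = 1, 4.
Hence y_h = C1*exp(x) + C2*exp(4*x).
Try y_p = A*exp(-4*x). Substituting into the equation and dividing by exp(-4*x) gives A = -1/10, so y_p = -exp(-4*x)/10.
General solution: y = -exp(-4*x)/10 + C1*exp(x) + C2*exp(4*x).
Apply the initial conditions: y(0) = -1/10 + C1 + C2 = -2 and y'(0) = 2/5 + C1 + 4*C2 = -5. Solving gives C1 = -11/15, C2 = -7/6.

y = -11*exp(x)/15 - 7*exp(4*x)/6 - exp(-4*x)/10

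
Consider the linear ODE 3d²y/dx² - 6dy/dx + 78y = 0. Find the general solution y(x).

y = C1*cos(5*x)*exp(x) + C2*exp(x)*sin(5*x)

Divide through by 3: y'' - 2y' + 26y = 0.
Characteristic equation r² - 2r + 26 = 0 has discriminant (-2)² - 4·(26) = -100 < 0, so r = 1 ± 5i.
Hence y_h = C1*cos(5*x)*exp(x) + C2*exp(x)*sin(5*x).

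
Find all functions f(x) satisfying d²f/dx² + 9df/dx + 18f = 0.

f = C1*exp(-6*x) + C2*exp(-3*x)

Characteristic equation r² + 9r + 18 = 0 factors as (r + 6)(r + 3) = 0, so r = -6, -3.
Hence f_h = C1*exp(-6*x) + C2*exp(-3*x).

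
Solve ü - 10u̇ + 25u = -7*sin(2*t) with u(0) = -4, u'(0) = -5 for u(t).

u = -3224*exp(5*t)/841 - 147*sin(2*t)/841 - 140*cos(2*t)/841 + 421*t*exp(5*t)/29

Characteristic equation r² - 10r + 25 = 0 has discriminant (-10)² - 4·(25) = 0, so r = 5 is a repeated root.
Hence u_h = (C1 + C2*t)*exp(5*t).
Try u_p = A*cos(2*t) + B*sin(2*t). Substituting and equating the coefficients of cos(2t) and sin(2t) gives A = -140/841, B = -147/841, so u_p = -147*sin(2*t)/841 - 140*cos(2*t)/841.
General solution: u = -147*sin(2*t)/841 - 140*cos(2*t)/841 + C1*exp(5*t) + C2*t*exp(5*t).
Apply the initial conditions: u(0) = -140/841 + C1 = -4 and u'(0) = -294/841 + C2 + 5*C1 = -5. Solving gives C1 = -3224/841, C2 = 421/29.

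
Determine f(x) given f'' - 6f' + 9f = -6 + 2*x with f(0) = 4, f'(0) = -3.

Characteristic equation r² - 6r + 9 = 0 has discriminant (-6)² - 4·(9) = 0, so r = 3 is a repeated root.
Hence f_h = (C1 + C2*x)*exp(3*x).
For the particular solution try f_p = A0 + A1*x. Substituting and matching coefficients of each power of x gives A0 = -14/27, A1 = 2/9, so f_p = -14/27 + 2*x/9.
General solution: f = -14/27 + 2*x/9 + C1*exp(3*x) + C2*x*exp(3*x).
Apply the initial conditions: f(0) = -14/27 + C1 = 4 and f'(0) = 2/9 + C2 + 3*C1 = -3. Solving gives C1 = 122/27, C2 = -151/9.

f = -14/27 + 2*x/9 + 122*exp(3*x)/27 - 151*x*exp(3*x)/9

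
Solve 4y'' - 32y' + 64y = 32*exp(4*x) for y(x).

Divide through by 4: y'' - 8y' + 16y = 8*exp(4*x).
Characteristic equation r² - 8r + 16 = 0 has discriminant (-8)² - 4·(16) = 0, so r = 4 is a repeated root.
Hence y_h = (C1 + C2*x)*exp(4*x).
Since exp(4*x) solves the homogeneous equation (r = 4 is a root of multiplicity 2), multiply the trial by x^2. Try y_p = A*x^2*exp(4*x). Substituting into the equation and dividing by exp(4*x) gives A = 4, so y_p = 4*x^2*exp(4*x).

y = C1*exp(4*x) + 4*x**2*exp(4*x) + C2*x*exp(4*x)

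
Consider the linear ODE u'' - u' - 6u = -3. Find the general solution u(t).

Characteristic equation r² - r - 6 = 0 factors as (r + 2)(r - 3) = 0, so r = -2, 3.
Hence u_h = C1*exp(-2*t) + C2*exp(3*t).
For the particular solution try u_p = A0. Substituting and matching coefficients of each power of t gives A0 = 1/2, so u_p = 1/2.

u = 1/2 + C1*exp(-2*t) + C2*exp(3*t)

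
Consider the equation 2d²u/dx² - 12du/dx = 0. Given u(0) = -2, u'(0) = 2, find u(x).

u = -7/3 + exp(6*x)/3

Divide through by 2: u'' - 6u' = 0.
Characteristic equation r² - 6r = 0 factors as (r - 6)r = 0, so r = 6, 0.
Hence u_h = C1*exp(6*x) + C2.
Apply the initial conditions: u(0) = C1 + C2 = -2 and u'(0) = 6*C1 = 2. Solving gives C1 = 1/3, C2 = -7/3.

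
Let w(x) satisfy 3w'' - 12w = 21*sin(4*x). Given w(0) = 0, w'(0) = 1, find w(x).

Divide through by 3: w'' - 4w = 7*sin(4*x).
Characteristic equation r² - 4 = 0 factors as (r - 2)(r + 2) = 0, so r = 2, -2.
Hence w_h = C1*exp(2*x) + C2*exp(-2*x).
Try w_p = A*cos(4*x) + B*sin(4*x). Substituting and equating the coefficients of cos(4x) and sin(4x) gives A = 0, B = -7/20, so w_p = -7*sin(4*x)/20.
General solution: w = -7*sin(4*x)/20 + C1*exp(2*x) + C2*exp(-2*x).
Apply the initial conditions: w(0) = C1 + C2 = 0 and w'(0) = -7/5 - 2*C2 + 2*C1 = 1. Solving gives C1 = 3/5, C2 = -3/5.

w = -7*sin(4*x)/20 - 3*exp(-2*x)/5 + 3*exp(2*x)/5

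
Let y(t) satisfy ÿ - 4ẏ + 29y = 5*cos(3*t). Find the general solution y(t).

Characteristic equation r² - 4r + 29 = 0 has discriminant (-4)² - 4·(29) = -100 < 0, so r = 2 ± 5i.
Hence y_h = C1*cos(5*t)*exp(2*t) + C2*exp(2*t)*sin(5*t).
Try y_p = A*cos(3*t) + B*sin(3*t). Substituting and equating the coefficients of cos(3t) and sin(3t) gives A = 25/136, B = -15/136, so y_p = -15*sin(3*t)/136 + 25*cos(3*t)/136.

y = -15*sin(3*t)/136 + 25*cos(3*t)/136 + C1*cos(5*t)*exp(2*t) + C2*exp(2*t)*sin(5*t)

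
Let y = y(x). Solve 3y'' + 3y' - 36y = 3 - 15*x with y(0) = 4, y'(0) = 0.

Divide through by 3: y'' + y' - 12y = 1 - 5*x.
Characteristic equation r² + r - 12 = 0 factors as (r - 3)(r + 4) = 0, so r = 3, -4.
Hence y_h = C1*exp(3*x) + C2*exp(-4*x).
For the particular solution try y_p = A0 + A1*x. Substituting and matching coefficients of each power of x gives A0 = -7/144, A1 = 5/12, so y_p = -7/144 + 5*x/12.
General solution: y = -7/144 + 5*x/12 + C1*exp(3*x) + C2*exp(-4*x).
Apply the initial conditions: y(0) = -7/144 + C1 + C2 = 4 and y'(0) = 5/12 - 4*C2 + 3*C1 = 0. Solving gives C1 = 142/63, C2 = 201/112.

y = -7/144 + 5*x/12 + 142*exp(3*x)/63 + 201*exp(-4*x)/112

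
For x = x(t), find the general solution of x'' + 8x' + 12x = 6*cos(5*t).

x = -78*cos(5*t)/1769 + 240*sin(5*t)/1769 + C1*exp(-6*t) + C2*exp(-2*t)

Characteristic equation r² + 8r + 12 = 0 factors as (r + 6)(r + 2) = 0, so r = -6, -2.
Hence x_h = C1*exp(-6*t) + C2*exp(-2*t).
Try x_p = A*cos(5*t) + B*sin(5*t). Substituting and equating the coefficients of cos(5t) and sin(5t) gives A = -78/1769, B = 240/1769, so x_p = -78*cos(5*t)/1769 + 240*sin(5*t)/1769.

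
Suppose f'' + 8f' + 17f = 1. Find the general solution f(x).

f = 1/17 + C1*cos(x)*exp(-4*x) + C2*exp(-4*x)*sin(x)

Characteristic equation r² + 8r + 17 = 0 has discriminant (8)² - 4·(17) = -4 < 0, so r = -4 ± i.
Hence f_h = C1*cos(x)*exp(-4*x) + C2*exp(-4*x)*sin(x).
For the particular solution try f_p = A0. Substituting and matching coefficients of each power of x gives A0 = 1/17, so f_p = 1/17.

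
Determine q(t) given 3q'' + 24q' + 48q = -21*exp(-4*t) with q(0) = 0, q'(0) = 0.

q = -7*t**2*exp(-4*t)/2

Divide through by 3: q'' + 8q' + 16q = -7*exp(-4*t).
Characteristic equation r² + 8r + 16 = 0 has discriminant (8)² - 4·(16) = 0, so r = -4 is a repeated root.
Hence q_h = (C1 + C2*t)*exp(-4*t).
Since exp(-4*t) solves the homogeneous equation (r = -4 is a root of multiplicity 2), multiply the trial by t^2. Try q_p = A*t^2*exp(-4*t). Substituting into the equation and dividing by exp(-4*t) gives A = -7/2, so q_p = -7*t^2*exp(-4*t)/2.
General solution: q = C1*exp(-4*t) - 7*t^2*exp(-4*t)/2 + C2*t*exp(-4*t).
Apply the initial conditions: q(0) = C1 = 0 and q'(0) = C2 - 4*C1 = 0. Solving gives C1 = 0, C2 = 0.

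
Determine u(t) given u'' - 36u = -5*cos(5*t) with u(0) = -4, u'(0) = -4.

Characteristic equation r² - 36 = 0 factors as (r - 6)(r + 6) = 0, so r = 6, -6.
Hence u_h = C1*exp(6*t) + C2*exp(-6*t).
Try u_p = A*cos(5*t) + B*sin(5*t). Substituting and equating the coefficients of cos(5t) and sin(5t) gives A = 5/61, B = 0, so u_p = 5*cos(5*t)/61.
General solution: u = 5*cos(5*t)/61 + C1*exp(6*t) + C2*exp(-6*t).
Apply the initial conditions: u(0) = 5/61 + C1 + C2 = -4 and u'(0) = -6*C2 + 6*C1 = -4. Solving gives C1 = -869/366, C2 = -625/366.

u = -869*exp(6*t)/366 - 625*exp(-6*t)/366 + 5*cos(5*t)/61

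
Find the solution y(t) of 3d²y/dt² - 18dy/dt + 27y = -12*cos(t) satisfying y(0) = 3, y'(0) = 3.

Divide through by 3: y'' - 6y' + 9y = -4*cos(t).
Characteristic equation r² - 6r + 9 = 0 has discriminant (-6)² - 4·(9) = 0, so r = 3 is a repeated root.
Hence y_h = (C1 + C2*t)*exp(3*t).
Try y_p = A*cos(t) + B*sin(t). Substituting and equating the coefficients of cos(t) and sin(t) gives A = -8/25, B = 6/25, so y_p = -8*cos(t)/25 + 6*sin(t)/25.
General solution: y = -8*cos(t)/25 + 6*sin(t)/25 + C1*exp(3*t) + C2*t*exp(3*t).
Apply the initial conditions: y(0) = -8/25 + C1 = 3 and y'(0) = 6/25 + C2 + 3*C1 = 3. Solving gives C1 = 83/25, C2 = -36/5.

y = -8*cos(t)/25 + 6*sin(t)/25 + 83*exp(3*t)/25 - 36*t*exp(3*t)/5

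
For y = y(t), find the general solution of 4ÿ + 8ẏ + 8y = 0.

Divide through by 4: y'' + 2y' + 2y = 0.
Characteristic equation r² + 2r + 2 = 0 has discriminant (2)² - 4·(2) = -4 < 0, so r = -1 ± i.
Hence y_h = C1*cos(t)*exp(-t) + C2*exp(-t)*sin(t).

y = C1*cos(t)*exp(-t) + C2*exp(-t)*sin(t)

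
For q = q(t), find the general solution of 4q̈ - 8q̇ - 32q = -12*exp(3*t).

q = 3*exp(3*t)/5 + C1*exp(-2*t) + C2*exp(4*t)

Divide through by 4: q'' - 2q' - 8q = -3*exp(3*t).
Characteristic equation r² - 2r - 8 = 0 factors as (r + 2)(r - 4) = 0, so r = -2, 4.
Hence q_h = C1*exp(-2*t) + C2*exp(4*t).
Try q_p = A*exp(3*t). Substituting into the equation and dividing by exp(3*t) gives A = 3/5, so q_p = 3*exp(3*t)/5.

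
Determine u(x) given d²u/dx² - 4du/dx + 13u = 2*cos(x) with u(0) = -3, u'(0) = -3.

Characteristic equation r² - 4r + 13 = 0 has discriminant (-4)² - 4·(13) = -36 < 0, so r = 2 ± 3i.
Hence u_h = C1*cos(3*x)*exp(2*x) + C2*exp(2*x)*sin(3*x).
Try u_p = A*cos(x) + B*sin(x). Substituting and equating the coefficients of cos(x) and sin(x) gives A = 3/20, B = -1/20, so u_p = -sin(x)/20 + 3*cos(x)/20.
General solution: u = -sin(x)/20 + 3*cos(x)/20 + C1*cos(3*x)*exp(2*x) + C2*exp(2*x)*sin(3*x).
Apply the initial conditions: u(0) = 3/20 + C1 = -3 and u'(0) = -1/20 + 2*C1 + 3*C2 = -3. Solving gives C1 = -63/20, C2 = 67/60.

u = -sin(x)/20 + 3*cos(x)/20 - 63*cos(3*x)*exp(2*x)/20 + 67*exp(2*x)*sin(3*x)/60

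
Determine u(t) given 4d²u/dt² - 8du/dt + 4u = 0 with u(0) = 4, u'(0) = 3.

u = 4*exp(t) - t*exp(t)

Divide through by 4: u'' - 2u' + u = 0.
Characteristic equation r² - 2r + 1 = 0 has discriminant (-2)² - 4·(1) = 0, so r = 1 is a repeated root.
Hence u_h = (C1 + C2*t)*exp(t).
Apply the initial conditions: u(0) = C1 = 4 and u'(0) = C1 + C2 = 3. Solving gives C1 = 4, C2 = -1.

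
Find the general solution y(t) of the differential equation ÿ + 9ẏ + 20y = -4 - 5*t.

Characteristic equation r² + 9r + 20 = 0 factors as (r + 5)(r + 4) = 0, so r = -5, -4.
Hence y_h = C1*exp(-5*t) + C2*exp(-4*t).
For the particular solution try y_p = A0 + A1*t. Substituting and matching coefficients of each power of t gives A0 = -7/80, A1 = -1/4, so y_p = -7/80 - t/4.

y = -7/80 - t/4 + C1*exp(-5*t) + C2*exp(-4*t)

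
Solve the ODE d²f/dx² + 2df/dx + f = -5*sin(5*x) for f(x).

Characteristic equation r² + 2r + 1 = 0 has discriminant (2)² - 4·(1) = 0, so r = -1 is a repeated root.
Hence f_h = (C1 + C2*x)*exp(-x).
Try f_p = A*cos(5*x) + B*sin(5*x). Substituting and equating the coefficients of cos(5x) and sin(5x) gives A = 25/338, B = 30/169, so f_p = 25*cos(5*x)/338 + 30*sin(5*x)/169.

f = 25*cos(5*x)/338 + 30*sin(5*x)/169 + C1*exp(-x) + C2*x*exp(-x)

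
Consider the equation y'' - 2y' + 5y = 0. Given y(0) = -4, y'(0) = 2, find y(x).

Characteristic equation r² - 2r + 5 = 0 has discriminant (-2)² - 4·(5) = -16 < 0, so r = 1 ± 2i.
Hence y_h = C1*cos(2*x)*exp(x) + C2*exp(x)*sin(2*x).
Apply the initial conditions: y(0) = C1 = -4 and y'(0) = C1 + 2*C2 = 2. Solving gives C1 = -4, C2 = 3.

y = -4*cos(2*x)*exp(x) + 3*exp(x)*sin(2*x)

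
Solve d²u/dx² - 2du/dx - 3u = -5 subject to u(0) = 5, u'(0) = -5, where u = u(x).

u = 5/3 - 5*exp(3*x)/12 + 15*exp(-x)/4

Characteristic equation r² - 2r - 3 = 0 factors as (r - 3)(r + 1) = 0, so r = 3, -1.
Hence u_h = C1*exp(3*x) + C2*exp(-x).
For the particular solution try u_p = A0. Substituting and matching coefficients of each power of x gives A0 = 5/3, so u_p = 5/3.
General solution: u = 5/3 + C1*exp(3*x) + C2*exp(-x).
Apply the initial conditions: u(0) = 5/3 + C1 + C2 = 5 and u'(0) = -C2 + 3*C1 = -5. Solving gives C1 = -5/12, C2 = 15/4.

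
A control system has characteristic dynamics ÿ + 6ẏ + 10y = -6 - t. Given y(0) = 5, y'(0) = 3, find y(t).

Characteristic equation r² + 6r + 10 = 0 has discriminant (6)² - 4·(10) = -4 < 0, so r = -3 ± i.
Hence y_h = C1*cos(t)*exp(-3*t) + C2*exp(-3*t)*sin(t).
For the particular solution try y_p = A0 + A1*t. Substituting and matching coefficients of each power of t gives A0 = -27/50, A1 = -1/10, so y_p = -27/50 - t/10.
General solution: y = -27/50 - t/10 + C1*cos(t)*exp(-3*t) + C2*exp(-3*t)*sin(t).
Apply the initial conditions: y(0) = -27/50 + C1 = 5 and y'(0) = -1/10 + C2 - 3*C1 = 3. Solving gives C1 = 277/50, C2 = 493/25.

y = -27/50 - t/10 + 277*cos(t)*exp(-3*t)/50 + 493*exp(-3*t)*sin(t)/25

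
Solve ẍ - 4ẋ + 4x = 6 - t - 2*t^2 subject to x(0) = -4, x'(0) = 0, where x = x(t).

x = 1/2 - 9*exp(2*t)/2 - 5*t/4 - t**2/2 + 41*t*exp(2*t)/4

Characteristic equation r² - 4r + 4 = 0 has discriminant (-4)² - 4·(4) = 0, so r = 2 is a repeated root.
Hence x_h = (C1 + C2*t)*exp(2*t).
For the particular solution try x_p = A0 + A1*t + A2*t^2. Substituting and matching coefficients of each power of t gives A0 = 1/2, A1 = -5/4, A2 = -1/2, so x_p = 1/2 - 5*t/4 - t^2/2.
General solution: x = 1/2 - 5*t/4 - t^2/2 + C1*exp(2*t) + C2*t*exp(2*t).
Apply the initial conditions: x(0) = 1/2 + C1 = -4 and x'(0) = -5/4 + C2 + 2*C1 = 0. Solving gives C1 = -9/2, C2 = 41/4.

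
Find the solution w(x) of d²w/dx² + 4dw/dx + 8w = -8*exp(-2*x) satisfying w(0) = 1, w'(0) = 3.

w = -2*exp(-2*x) + 3*cos(2*x)*exp(-2*x) + 5*exp(-2*x)*sin(2*x)/2

Characteristic equation r² + 4r + 8 = 0 has discriminant (4)² - 4·(8) = -16 < 0, so r = -2 ± 2i.
Hence w_h = C1*cos(2*x)*exp(-2*x) + C2*exp(-2*x)*sin(2*x).
Try w_p = A*exp(-2*x). Substituting into the equation and dividing by exp(-2*x) gives A = -2, so w_p = -2*exp(-2*x).
General solution: w = -2*exp(-2*x) + C1*cos(2*x)*exp(-2*x) + C2*exp(-2*x)*sin(2*x).
Apply the initial conditions: w(0) = -2 + C1 = 1 and w'(0) = 4 - 2*C1 + 2*C2 = 3. Solving gives C1 = 3, C2 = 5/2.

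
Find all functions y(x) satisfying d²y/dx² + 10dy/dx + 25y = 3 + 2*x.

y = 11/125 + 2*x/25 + C1*exp(-5*x) + C2*x*exp(-5*x)

Characteristic equation r² + 10r + 25 = 0 has discriminant (10)² - 4·(25) = 0, so r = -5 is a repeated root.
Hence y_h = (C1 + C2*x)*exp(-5*x).
For the particular solution try y_p = A0 + A1*x. Substituting and matching coefficients of each power of x gives A0 = 11/125, A1 = 2/25, so y_p = 11/125 + 2*x/25.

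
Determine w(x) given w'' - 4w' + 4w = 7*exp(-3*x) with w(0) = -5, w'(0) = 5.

Characteristic equation r² - 4r + 4 = 0 has discriminant (-4)² - 4·(4) = 0, so r = 2 is a repeated root.
Hence w_h = (C1 + C2*x)*exp(2*x).
Try w_p = A*exp(-3*x). Substituting into the equation and dividing by exp(-3*x) gives A = 7/25, so w_p = 7*exp(-3*x)/25.
General solution: w = 7*exp(-3*x)/25 + C1*exp(2*x) + C2*x*exp(2*x).
Apply the initial conditions: w(0) = 7/25 + C1 = -5 and w'(0) = -21/25 + C2 + 2*C1 = 5. Solving gives C1 = -132/25, C2 = 82/5.

w = -132*exp(2*x)/25 + 7*exp(-3*x)/25 + 82*x*exp(2*x)/5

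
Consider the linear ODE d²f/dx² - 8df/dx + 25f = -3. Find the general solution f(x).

f = -3/25 + C1*cos(3*x)*exp(4*x) + C2*exp(4*x)*sin(3*x)

Characteristic equation r² - 8r + 25 = 0 has discriminant (-8)² - 4·(25) = -36 < 0, so r = 4 ± 3i.
Hence f_h = C1*cos(3*x)*exp(4*x) + C2*exp(4*x)*sin(3*x).
For the particular solution try f_p = A0. Substituting and matching coefficients of each power of x gives A0 = -3/25, so f_p = -3/25.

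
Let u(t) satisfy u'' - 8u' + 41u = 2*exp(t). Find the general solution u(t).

u = exp(t)/17 + C1*cos(5*t)*exp(4*t) + C2*exp(4*t)*sin(5*t)

Characteristic equation r² - 8r + 41 = 0 has discriminant (-8)² - 4·(41) = -100 < 0, so r = 4 ± 5i.
Hence u_h = C1*cos(5*t)*exp(4*t) + C2*exp(4*t)*sin(5*t).
Try u_p = A*exp(t). Substituting into the equation and dividing by exp(t) gives A = 1/17, so u_p = exp(t)/17.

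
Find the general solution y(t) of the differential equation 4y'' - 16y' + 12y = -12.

Divide through by 4: y'' - 4y' + 3y = -3.
Characteristic equation r² - 4r + 3 = 0 factors as (r - 1)(r - 3) = 0, so r = 1, 3.
Hence y_h = C1*exp(t) + C2*exp(3*t).
For the particular solution try y_p = A0. Substituting and matching coefficients of each power of t gives A0 = -1, so y_p = -1.

y = -1 + C1*exp(t) + C2*exp(3*t)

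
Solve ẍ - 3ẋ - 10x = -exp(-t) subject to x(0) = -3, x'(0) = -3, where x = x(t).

Characteristic equation r² - 3r - 10 = 0 factors as (r + 2)(r - 5) = 0, so r = -2, 5.
Hence x_h = C1*exp(-2*t) + C2*exp(5*t).
Try x_p = A*exp(-t). Substituting into the equation and dividing by exp(-t) gives A = 1/6, so x_p = exp(-t)/6.
General solution: x = exp(-t)/6 + C1*exp(-2*t) + C2*exp(5*t).
Apply the initial conditions: x(0) = 1/6 + C1 + C2 = -3 and x'(0) = -1/6 - 2*C1 + 5*C2 = -3. Solving gives C1 = -13/7, C2 = -55/42.

x = -55*exp(5*t)/42 - 13*exp(-2*t)/7 + exp(-t)/6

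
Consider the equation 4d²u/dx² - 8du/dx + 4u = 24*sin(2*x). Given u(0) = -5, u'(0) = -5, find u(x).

u = -149*exp(x)/25 - 18*sin(2*x)/25 + 24*cos(2*x)/25 + 12*x*exp(x)/5

Divide through by 4: u'' - 2u' + u = 6*sin(2*x).
Characteristic equation r² - 2r + 1 = 0 has discriminant (-2)² - 4·(1) = 0, so r = 1 is a repeated root.
Hence u_h = (C1 + C2*x)*exp(x).
Try u_p = A*cos(2*x) + B*sin(2*x). Substituting and equating the coefficients of cos(2x) and sin(2x) gives A = 24/25, B = -18/25, so u_p = -18*sin(2*x)/25 + 24*cos(2*x)/25.
General solution: u = -18*sin(2*x)/25 + 24*cos(2*x)/25 + C1*exp(x) + C2*x*exp(x).
Apply the initial conditions: u(0) = 24/25 + C1 = -5 and u'(0) = -36/25 + C1 + C2 = -5. Solving gives C1 = -149/25, C2 = 12/5.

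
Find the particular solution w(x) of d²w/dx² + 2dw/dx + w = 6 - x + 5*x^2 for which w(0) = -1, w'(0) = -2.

Characteristic equation r² + 2r + 1 = 0 has discriminant (2)² - 4·(1) = 0, so r = -1 is a repeated root.
Hence w_h = (C1 + C2*x)*exp(-x).
For the particular solution try w_p = A0 + A1*x + A2*x^2. Substituting and matching coefficients of each power of x gives A0 = 38, A1 = -21, A2 = 5, so w_p = 38 - 21*x + 5*x^2.
General solution: w = 38 - 21*x + 5*x^2 + C1*exp(-x) + C2*x*exp(-x).
Apply the initial conditions: w(0) = 38 + C1 = -1 and w'(0) = -21 + C2 - C1 = -2. Solving gives C1 = -39, C2 = -20.

w = 38 - 39*exp(-x) - 21*x + 5*x**2 - 20*x*exp(-x)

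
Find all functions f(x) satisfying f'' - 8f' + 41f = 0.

Characteristic equation r² - 8r + 41 = 0 has discriminant (-8)² - 4·(41) = -100 < 0, so r = 4 ± 5i.
Hence f_h = C1*cos(5*x)*exp(4*x) + C2*exp(4*x)*sin(5*x).

f = C1*cos(5*x)*exp(4*x) + C2*exp(4*x)*sin(5*x)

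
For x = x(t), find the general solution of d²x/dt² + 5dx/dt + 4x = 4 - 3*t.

Characteristic equation r² + 5r + 4 = 0 factors as (r + 1)(r + 4) = 0, so r = -1, -4.
Hence x_h = C1*exp(-t) + C2*exp(-4*t).
For the particular solution try x_p = A0 + A1*t. Substituting and matching coefficients of each power of t gives A0 = 31/16, A1 = -3/4, so x_p = 31/16 - 3*t/4.

x = 31/16 - 3*t/4 + C1*exp(-t) + C2*exp(-4*t)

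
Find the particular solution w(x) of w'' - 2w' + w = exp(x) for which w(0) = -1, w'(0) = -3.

Characteristic equation r² - 2r + 1 = 0 has discriminant (-2)² - 4·(1) = 0, so r = 1 is a repeated root.
Hence w_h = (C1 + C2*x)*exp(x).
Since exp(x) solves the homogeneous equation (r = 1 is a root of multiplicity 2), multiply the trial by x^2. Try w_p = A*x^2*exp(x). Substituting into the equation and dividing by exp(x) gives A = 1/2, so w_p = x^2*exp(x)/2.
General solution: w = C1*exp(x) + x^2*exp(x)/2 + C2*x*exp(x).
Apply the initial conditions: w(0) = C1 = -1 and w'(0) = C1 + C2 = -3. Solving gives C1 = -1, C2 = -2.

w = -exp(x) + x**2*exp(x)/2 - 2*x*exp(x)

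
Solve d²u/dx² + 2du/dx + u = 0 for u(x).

u = C1*exp(-x) + C2*x*exp(-x)

Characteristic equation r² + 2r + 1 = 0 has discriminant (2)² - 4·(1) = 0, so r = -1 is a repeated root.
Hence u_h = (C1 + C2*x)*exp(-x).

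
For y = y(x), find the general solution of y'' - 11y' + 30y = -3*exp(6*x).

y = C1*exp(6*x) + C2*exp(5*x) - 3*x*exp(6*x)

Characteristic equation r² - 11r + 30 = 0 factors as (r - 6)(r - 5) = 0, so r = 6, 5.
Hence y_h = C1*exp(6*x) + C2*exp(5*x).
Since exp(6*x) solves the homogeneous equation (r = 6 is a root of multiplicity 1), multiply the trial by x. Try y_p = A*x*exp(6*x). Substituting into the equation and dividing by exp(6*x) gives A = -3, so y_p = -3*x*exp(6*x).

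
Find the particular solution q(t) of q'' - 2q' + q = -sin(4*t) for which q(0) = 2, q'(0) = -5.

q = -8*cos(4*t)/289 + 15*sin(4*t)/289 + 586*exp(t)/289 - 123*t*exp(t)/17

Characteristic equation r² - 2r + 1 = 0 has discriminant (-2)² - 4·(1) = 0, so r = 1 is a repeated root.
Hence q_h = (C1 + C2*t)*exp(t).
Try q_p = A*cos(4*t) + B*sin(4*t). Substituting and equating the coefficients of cos(4t) and sin(4t) gives A = -8/289, B = 15/289, so q_p = -8*cos(4*t)/289 + 15*sin(4*t)/289.
General solution: q = -8*cos(4*t)/289 + 15*sin(4*t)/289 + C1*exp(t) + C2*t*exp(t).
Apply the initial conditions: q(0) = -8/289 + C1 = 2 and q'(0) = 60/289 + C1 + C2 = -5. Solving gives C1 = 586/289, C2 = -123/17.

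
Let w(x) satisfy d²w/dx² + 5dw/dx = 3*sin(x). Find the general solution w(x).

Characteristic equation r² + 5r = 0 factors as (r + 5)r = 0, so r = -5, 0.
Hence w_h = C1*exp(-5*x) + C2.
Try w_p = A*cos(x) + B*sin(x). Substituting and equating the coefficients of cos(x) and sin(x) gives A = -15/26, B = -3/26, so w_p = -15*cos(x)/26 - 3*sin(x)/26.

w = C2 - 15*cos(x)/26 - 3*sin(x)/26 + C1*exp(-5*x)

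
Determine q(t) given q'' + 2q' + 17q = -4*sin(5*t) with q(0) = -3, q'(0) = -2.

q = 8*sin(5*t)/41 + 10*cos(5*t)/41 - 255*exp(-t)*sin(4*t)/164 - 133*cos(4*t)*exp(-t)/41

Characteristic equation r² + 2r + 17 = 0 has discriminant (2)² - 4·(17) = -64 < 0, so r = -1 ± 4i.
Hence q_h = C1*cos(4*t)*exp(-t) + C2*exp(-t)*sin(4*t).
Try q_p = A*cos(5*t) + B*sin(5*t). Substituting and equating the coefficients of cos(5t) and sin(5t) gives A = 10/41, B = 8/41, so q_p = 8*sin(5*t)/41 + 10*cos(5*t)/41.
General solution: q = 8*sin(5*t)/41 + 10*cos(5*t)/41 + C1*cos(4*t)*exp(-t) + C2*exp(-t)*sin(4*t).
Apply the initial conditions: q(0) = 10/41 + C1 = -3 and q'(0) = 40/41 - C1 + 4*C2 = -2. Solving gives C1 = -133/41, C2 = -255/164.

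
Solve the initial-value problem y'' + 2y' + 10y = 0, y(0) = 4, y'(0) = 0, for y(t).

Characteristic equation r² + 2r + 10 = 0 has discriminant (2)² - 4·(10) = -36 < 0, so r = -1 ± 3i.
Hence y_h = C1*cos(3*t)*exp(-t) + C2*exp(-t)*sin(3*t).
Apply the initial conditions: y(0) = C1 = 4 and y'(0) = -C1 + 3*C2 = 0. Solving gives C1 = 4, C2 = 4/3.

y = 4*cos(3*t)*exp(-t) + 4*exp(-t)*sin(3*t)/3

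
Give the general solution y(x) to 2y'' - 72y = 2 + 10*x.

Divide through by 2: y'' - 36y = 1 + 5*x.
Characteristic equation r² - 36 = 0 factors as (r + 6)(r - 6) = 0, so r = -6, 6.
Hence y_h = C1*exp(-6*x) + C2*exp(6*x).
For the particular solution try y_p = A0 + A1*x. Substituting and matching coefficients of each power of x gives A0 = -1/36, A1 = -5/36, so y_p = -1/36 - 5*x/36.

y = -1/36 - 5*x/36 + C1*exp(-6*x) + C2*exp(6*x)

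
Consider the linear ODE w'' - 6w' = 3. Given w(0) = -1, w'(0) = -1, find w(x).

Characteristic equation r² - 6r = 0 factors as (r - 6)r = 0, so r = 6, 0.
Hence w_h = C1*exp(6*x) + C2.
Since 0 is a characteristic root (multiplicity 1), multiply the polynomial trial by x: try w_p = A0*x. Substituting and matching coefficients of each power of x gives A0 = -1/2, so w_p = -x/2.
General solution: w = C2 - x/2 + C1*exp(6*x).
Apply the initial conditions: w(0) = C1 + C2 = -1 and w'(0) = -1/2 + 6*C1 = -1. Solving gives C1 = -1/12, C2 = -11/12.

w = -11/12 - x/2 - exp(6*x)/12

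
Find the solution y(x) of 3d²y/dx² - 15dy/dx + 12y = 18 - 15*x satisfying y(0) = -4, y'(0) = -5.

Divide through by 3: y'' - 5y' + 4y = 6 - 5*x.
Characteristic equation r² - 5r + 4 = 0 factors as (r - 4)(r - 1) = 0, so r = 4, 1.
Hence y_h = C1*exp(4*x) + C2*exp(x).
For the particular solution try y_p = A0 + A1*x. Substituting and matching coefficients of each power of x gives A0 = -1/16, A1 = -5/4, so y_p = -1/16 - 5*x/4.
General solution: y = -1/16 - 5*x/4 + C1*exp(4*x) + C2*exp(x).
Apply the initial conditions: y(0) = -1/16 + C1 + C2 = -4 and y'(0) = -5/4 + C2 + 4*C1 = -5. Solving gives C1 = 1/16, C2 = -4.

y = -1/16 - 4*exp(x) - 5*x/4 + exp(4*x)/16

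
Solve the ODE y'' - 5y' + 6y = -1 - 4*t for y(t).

Characteristic equation r² - 5r + 6 = 0 factors as (r - 3)(r - 2) = 0, so r = 3, 2.
Hence y_h = C1*exp(3*t) + C2*exp(2*t).
For the particular solution try y_p = A0 + A1*t. Substituting and matching coefficients of each power of t gives A0 = -13/18, A1 = -2/3, so y_p = -13/18 - 2*t/3.

y = -13/18 - 2*t/3 + C1*exp(3*t) + C2*exp(2*t)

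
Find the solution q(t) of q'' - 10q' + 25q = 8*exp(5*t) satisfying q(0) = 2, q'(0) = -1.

Characteristic equation r² - 10r + 25 = 0 has discriminant (-10)² - 4·(25) = 0, so r = 5 is a repeated root.
Hence q_h = (C1 + C2*t)*exp(5*t).
Since exp(5*t) solves the homogeneous equation (r = 5 is a root of multiplicity 2), multiply the trial by t^2. Try q_p = A*t^2*exp(5*t). Substituting into the equation and dividing by exp(5*t) gives A = 4, so q_p = 4*t^2*exp(5*t).
General solution: q = C1*exp(5*t) + 4*t^2*exp(5*t) + C2*t*exp(5*t).
Apply the initial conditions: q(0) = C1 = 2 and q'(0) = C2 + 5*C1 = -1. Solving gives C1 = 2, C2 = -11.

q = 2*exp(5*t) - 11*t*exp(5*t) + 4*t**2*exp(5*t)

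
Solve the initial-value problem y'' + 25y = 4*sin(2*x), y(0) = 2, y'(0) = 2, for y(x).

y = 2*cos(5*x) + 4*sin(2*x)/21 + 34*sin(5*x)/105

Characteristic equation r² + 25 = 0 has discriminant (0)² - 4·(25) = -100 < 0, so r = ± 5i.
Hence y_h = C1*cos(5*x) + C2*sin(5*x).
Try y_p = A*cos(2*x) + B*sin(2*x). Substituting and equating the coefficients of cos(2x) and sin(2x) gives A = 0, B = 4/21, so y_p = 4*sin(2*x)/21.
General solution: y = 4*sin(2*x)/21 + C1*cos(5*x) + C2*sin(5*x).
Apply the initial conditions: y(0) = C1 = 2 and y'(0) = 8/21 + 5*C2 = 2. Solving gives C1 = 2, C2 = 34/105.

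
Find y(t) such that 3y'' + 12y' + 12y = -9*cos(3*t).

Divide through by 3: y'' + 4y' + 4y = -3*cos(3*t).
Characteristic equation r² + 4r + 4 = 0 has discriminant (4)² - 4·(4) = 0, so r = -2 is a repeated root.
Hence y_h = (C1 + C2*t)*exp(-2*t).
Try y_p = A*cos(3*t) + B*sin(3*t). Substituting and equating the coefficients of cos(3t) and sin(3t) gives A = 15/169, B = -36/169, so y_p = -36*sin(3*t)/169 + 15*cos(3*t)/169.

y = -36*sin(3*t)/169 + 15*cos(3*t)/169 + C1*exp(-2*t) + C2*t*exp(-2*t)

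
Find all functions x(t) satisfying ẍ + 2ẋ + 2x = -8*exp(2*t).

Characteristic equation r² + 2r + 2 = 0 has discriminant (2)² - 4·(2) = -4 < 0, so r = -1 ± i.
Hence x_h = C1*cos(t)*exp(-t) + C2*exp(-t)*sin(t).
Try x_p = A*exp(2*t). Substituting into the equation and dividing by exp(2*t) gives A = -4/5, so x_p = -4*exp(2*t)/5.

x = -4*exp(2*t)/5 + C1*cos(t)*exp(-t) + C2*exp(-t)*sin(t)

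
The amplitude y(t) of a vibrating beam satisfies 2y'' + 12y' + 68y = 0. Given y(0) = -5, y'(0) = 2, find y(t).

y = -5*cos(5*t)*exp(-3*t) - 13*exp(-3*t)*sin(5*t)/5

Divide through by 2: y'' + 6y' + 34y = 0.
Characteristic equation r² + 6r + 34 = 0 has discriminant (6)² - 4·(34) = -100 < 0, so r = -3 ± 5i.
Hence y_h = C1*cos(5*t)*exp(-3*t) + C2*exp(-3*t)*sin(5*t).
Apply the initial conditions: y(0) = C1 = -5 and y'(0) = -3*C1 + 5*C2 = 2. Solving gives C1 = -5, C2 = -13/5.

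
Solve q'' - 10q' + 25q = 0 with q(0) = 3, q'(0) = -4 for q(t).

q = 3*exp(5*t) - 19*t*exp(5*t)

Characteristic equation r² - 10r + 25 = 0 has discriminant (-10)² - 4·(25) = 0, so r = 5 is a repeated root.
Hence q_h = (C1 + C2*t)*exp(5*t).
Apply the initial conditions: q(0) = C1 = 3 and q'(0) = C2 + 5*C1 = -4. Solving gives C1 = 3, C2 = -19.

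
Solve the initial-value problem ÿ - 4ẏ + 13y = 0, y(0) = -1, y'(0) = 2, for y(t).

Characteristic equation r² - 4r + 13 = 0 has discriminant (-4)² - 4·(13) = -36 < 0, so r = 2 ± 3i.
Hence y_h = C1*cos(3*t)*exp(2*t) + C2*exp(2*t)*sin(3*t).
Apply the initial conditions: y(0) = C1 = -1 and y'(0) = 2*C1 + 3*C2 = 2. Solving gives C1 = -1, C2 = 4/3.

y = -cos(3*t)*exp(2*t) + 4*exp(2*t)*sin(3*t)/3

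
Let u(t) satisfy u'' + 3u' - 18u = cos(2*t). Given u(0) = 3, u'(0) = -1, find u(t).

Characteristic equation r² + 3r - 18 = 0 factors as (r + 6)(r - 3) = 0, so r = -6, 3.
Hence u_h = C1*exp(-6*t) + C2*exp(3*t).
Try u_p = A*cos(2*t) + B*sin(2*t). Substituting and equating the coefficients of cos(2t) and sin(2t) gives A = -11/260, B = 3/260, so u_p = -11*cos(2*t)/260 + 3*sin(2*t)/260.
General solution: u = -11*cos(2*t)/260 + 3*sin(2*t)/260 + C1*exp(-6*t) + C2*exp(3*t).
Apply the initial conditions: u(0) = -11/260 + C1 + C2 = 3 and u'(0) = 3/130 - 6*C1 + 3*C2 = -1. Solving gives C1 = 203/180, C2 = 224/117.

u = -11*cos(2*t)/260 + 3*sin(2*t)/260 + 203*exp(-6*t)/180 + 224*exp(3*t)/117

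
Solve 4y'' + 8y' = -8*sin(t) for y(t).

Divide through by 4: y'' + 2y' = -2*sin(t).
Characteristic equation r² + 2r = 0 factors as (r + 2)r = 0, so r = -2, 0.
Hence y_h = C1*exp(-2*t) + C2.
Try y_p = A*cos(t) + B*sin(t). Substituting and equating the coefficients of cos(t) and sin(t) gives A = 4/5, B = 2/5, so y_p = 2*sin(t)/5 + 4*cos(t)/5.

y = C2 + 2*sin(t)/5 + 4*cos(t)/5 + C1*exp(-2*t)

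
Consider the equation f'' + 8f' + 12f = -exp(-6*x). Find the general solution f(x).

f = C1*exp(-6*x) + C2*exp(-2*x) + x*exp(-6*x)/4

Characteristic equation r² + 8r + 12 = 0 factors as (r + 6)(r + 2) = 0, so r = -6, -2.
Hence f_h = C1*exp(-6*x) + C2*exp(-2*x).
Since exp(-6*x) solves the homogeneous equation (r = -6 is a root of multiplicity 1), multiply the trial by x. Try f_p = A*x*exp(-6*x). Substituting into the equation and dividing by exp(-6*x) gives A = 1/4, so f_p = x*exp(-6*x)/4.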